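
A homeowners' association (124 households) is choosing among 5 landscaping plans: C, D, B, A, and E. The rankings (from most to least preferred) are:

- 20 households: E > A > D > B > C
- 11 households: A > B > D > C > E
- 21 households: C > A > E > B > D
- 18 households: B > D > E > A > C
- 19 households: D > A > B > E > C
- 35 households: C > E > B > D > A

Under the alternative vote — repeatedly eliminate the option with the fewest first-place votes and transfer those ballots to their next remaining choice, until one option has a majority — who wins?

Round 1: C 56, D 19, B 18, A 11, E 20. Eliminate A.
Round 2: C 56, D 19, B 29, E 20. Eliminate D.
Round 3: C 56, B 48, E 20. Eliminate E.
Round 4: C 56, B 68. B has a majority.

B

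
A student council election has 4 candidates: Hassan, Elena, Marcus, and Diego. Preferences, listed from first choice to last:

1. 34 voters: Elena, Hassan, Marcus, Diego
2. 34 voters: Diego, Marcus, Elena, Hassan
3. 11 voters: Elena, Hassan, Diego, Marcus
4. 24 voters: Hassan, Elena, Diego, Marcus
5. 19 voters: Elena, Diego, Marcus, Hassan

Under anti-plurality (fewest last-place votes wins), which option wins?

Last-place votes: Hassan 53, Elena 0, Marcus 35, Diego 34.
Elena is ranked last by the fewest voters, so Elena wins.

Elena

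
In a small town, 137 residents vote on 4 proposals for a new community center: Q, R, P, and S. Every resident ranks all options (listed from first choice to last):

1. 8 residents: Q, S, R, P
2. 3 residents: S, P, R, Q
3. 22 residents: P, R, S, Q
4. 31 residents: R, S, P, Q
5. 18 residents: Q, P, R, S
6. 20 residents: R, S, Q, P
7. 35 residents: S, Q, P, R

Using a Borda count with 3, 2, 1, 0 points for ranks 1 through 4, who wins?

S

Q: 8·3 + 3·0 + 22·0 + 31·0 + 18·3 + 20·1 + 35·2 = 168
R: 8·1 + 3·1 + 22·2 + 31·3 + 18·1 + 20·3 + 35·0 = 226
P: 8·0 + 3·2 + 22·3 + 31·1 + 18·2 + 20·0 + 35·1 = 174
S: 8·2 + 3·3 + 22·1 + 31·2 + 18·0 + 20·2 + 35·3 = 254
S has the highest Borda score (254).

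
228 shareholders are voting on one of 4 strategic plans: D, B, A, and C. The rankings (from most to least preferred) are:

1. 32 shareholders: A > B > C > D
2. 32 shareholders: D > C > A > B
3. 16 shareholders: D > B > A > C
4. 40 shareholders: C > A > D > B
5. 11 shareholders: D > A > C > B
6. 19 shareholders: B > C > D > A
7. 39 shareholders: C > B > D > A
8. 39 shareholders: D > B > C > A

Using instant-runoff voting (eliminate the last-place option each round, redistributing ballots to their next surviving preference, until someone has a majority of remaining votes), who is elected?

Round 1: D 98, B 19, A 32, C 79. Eliminate B.
Round 2: D 98, A 32, C 98. Eliminate A.
Round 3: D 98, C 130. C has a majority.

C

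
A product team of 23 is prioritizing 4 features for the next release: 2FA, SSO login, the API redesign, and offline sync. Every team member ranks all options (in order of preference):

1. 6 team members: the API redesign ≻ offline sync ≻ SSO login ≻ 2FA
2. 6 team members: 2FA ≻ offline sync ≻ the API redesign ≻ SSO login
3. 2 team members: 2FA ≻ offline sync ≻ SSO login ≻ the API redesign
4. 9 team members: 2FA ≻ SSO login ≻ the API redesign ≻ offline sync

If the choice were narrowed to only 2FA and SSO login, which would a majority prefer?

2FA

Voters preferring 2FA to SSO login: 17; preferring SSO login to 2FA: 6.
2FA wins the head-to-head.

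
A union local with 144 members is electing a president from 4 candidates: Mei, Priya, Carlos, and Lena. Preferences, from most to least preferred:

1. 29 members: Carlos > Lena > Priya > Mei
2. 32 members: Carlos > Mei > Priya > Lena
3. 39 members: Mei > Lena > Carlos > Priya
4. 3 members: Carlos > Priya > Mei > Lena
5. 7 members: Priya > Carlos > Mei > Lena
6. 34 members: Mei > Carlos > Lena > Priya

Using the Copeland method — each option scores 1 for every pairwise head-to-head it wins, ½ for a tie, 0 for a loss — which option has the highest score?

Mei

Mei: beats Priya, Carlos, and Lena → score 3.
Priya: loses to Mei, Carlos, and Lena → score 0.
Carlos: beats Priya and Lena; loses to Mei → score 2.
Lena: beats Priya; loses to Mei and Carlos → score 1.
Mei has the best pairwise record.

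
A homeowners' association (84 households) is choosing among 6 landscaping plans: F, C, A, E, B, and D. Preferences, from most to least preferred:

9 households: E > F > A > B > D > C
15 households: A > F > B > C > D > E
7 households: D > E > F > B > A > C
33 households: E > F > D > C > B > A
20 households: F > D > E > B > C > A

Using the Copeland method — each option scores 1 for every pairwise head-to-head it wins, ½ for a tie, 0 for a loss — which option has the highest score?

F: beats C, A, B, and D; loses to E → score 4.
C: beats A; loses to F, E, B, and D → score 1.
A: loses to F, C, E, B, and D → score 0.
E: beats F, C, A, and B; ties D → score 4.5.
B: beats C and A; loses to F, E, and D → score 2.
D: beats C, A, and B; ties E; loses to F → score 3.5.
E has the best pairwise record.

E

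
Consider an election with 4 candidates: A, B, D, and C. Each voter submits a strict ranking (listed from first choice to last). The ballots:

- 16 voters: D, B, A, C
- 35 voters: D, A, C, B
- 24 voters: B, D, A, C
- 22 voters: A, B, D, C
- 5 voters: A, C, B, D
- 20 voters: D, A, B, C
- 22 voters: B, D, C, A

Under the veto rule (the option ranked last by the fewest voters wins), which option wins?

D

Last-place votes: A 22, B 35, D 5, C 82.
D is ranked last by the fewest voters, so D wins.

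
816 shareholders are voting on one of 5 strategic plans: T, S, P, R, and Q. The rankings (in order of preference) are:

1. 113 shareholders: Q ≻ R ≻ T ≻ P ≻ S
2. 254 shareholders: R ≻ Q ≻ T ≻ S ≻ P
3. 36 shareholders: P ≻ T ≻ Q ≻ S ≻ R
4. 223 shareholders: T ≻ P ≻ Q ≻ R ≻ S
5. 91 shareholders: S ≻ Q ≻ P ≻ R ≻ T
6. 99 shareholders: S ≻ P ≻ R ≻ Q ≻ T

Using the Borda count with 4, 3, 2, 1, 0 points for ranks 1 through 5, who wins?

Q

T: 113·2 + 254·2 + 36·3 + 223·4 + 91·0 + 99·0 = 1734
S: 113·0 + 254·1 + 36·1 + 223·0 + 91·4 + 99·4 = 1050
P: 113·1 + 254·0 + 36·4 + 223·3 + 91·2 + 99·3 = 1405
R: 113·3 + 254·4 + 36·0 + 223·1 + 91·1 + 99·2 = 1867
Q: 113·4 + 254·3 + 36·2 + 223·2 + 91·3 + 99·1 = 2104
Q has the highest Borda score (2104).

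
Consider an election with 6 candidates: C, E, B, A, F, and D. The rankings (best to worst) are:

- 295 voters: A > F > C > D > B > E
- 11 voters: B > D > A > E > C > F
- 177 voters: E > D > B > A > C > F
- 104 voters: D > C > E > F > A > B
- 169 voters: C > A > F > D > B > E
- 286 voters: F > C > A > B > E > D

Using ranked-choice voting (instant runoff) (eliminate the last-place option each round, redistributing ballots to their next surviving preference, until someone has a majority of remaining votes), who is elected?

Round 1: C 169, E 177, B 11, A 295, F 286, D 104. Eliminate B.
Round 2: C 169, E 177, A 295, F 286, D 115. Eliminate D.
Round 3: C 273, E 177, A 306, F 286. Eliminate E.
Round 4: C 273, A 483, F 286. Eliminate C.
Round 5: A 652, F 390. A has a majority.

A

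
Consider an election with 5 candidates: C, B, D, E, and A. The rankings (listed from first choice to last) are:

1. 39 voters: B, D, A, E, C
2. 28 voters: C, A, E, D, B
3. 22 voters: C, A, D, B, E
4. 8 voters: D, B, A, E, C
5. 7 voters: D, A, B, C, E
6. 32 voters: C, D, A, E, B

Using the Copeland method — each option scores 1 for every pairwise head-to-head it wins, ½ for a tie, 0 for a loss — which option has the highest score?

C

C: beats B, D, E, and A → score 4.
B: beats E; loses to C, D, and A → score 1.
D: beats B, E, and A; loses to C → score 3.
E: loses to C, B, D, and A → score 0.
A: beats B and E; loses to C and D → score 2.
C has the best pairwise record.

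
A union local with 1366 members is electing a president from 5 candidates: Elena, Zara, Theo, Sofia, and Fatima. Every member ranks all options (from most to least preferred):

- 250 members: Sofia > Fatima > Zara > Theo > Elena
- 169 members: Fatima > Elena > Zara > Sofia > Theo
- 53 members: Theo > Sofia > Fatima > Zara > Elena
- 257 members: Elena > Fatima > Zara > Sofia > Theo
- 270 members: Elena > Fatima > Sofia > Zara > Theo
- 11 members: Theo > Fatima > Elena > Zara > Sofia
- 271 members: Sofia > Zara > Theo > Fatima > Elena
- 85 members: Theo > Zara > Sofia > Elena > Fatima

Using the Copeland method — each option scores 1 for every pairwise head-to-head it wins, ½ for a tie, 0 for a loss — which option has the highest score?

Elena: beats Zara, Theo, and Sofia; loses to Fatima → score 3.
Zara: beats Theo; loses to Elena, Sofia, and Fatima → score 1.
Theo: loses to Elena, Zara, Sofia, and Fatima → score 0.
Sofia: beats Zara and Theo; loses to Elena and Fatima → score 2.
Fatima: beats Elena, Zara, Theo, and Sofia → score 4.
Fatima has the best pairwise record.

Fatima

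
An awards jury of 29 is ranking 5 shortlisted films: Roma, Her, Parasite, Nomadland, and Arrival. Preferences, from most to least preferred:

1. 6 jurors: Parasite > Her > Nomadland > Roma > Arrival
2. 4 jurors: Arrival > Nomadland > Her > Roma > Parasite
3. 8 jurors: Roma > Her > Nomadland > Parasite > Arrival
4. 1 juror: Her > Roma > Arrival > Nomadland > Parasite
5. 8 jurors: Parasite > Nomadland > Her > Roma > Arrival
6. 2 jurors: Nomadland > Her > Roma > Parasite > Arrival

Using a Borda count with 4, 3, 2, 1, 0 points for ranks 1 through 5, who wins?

Her

Roma: 6·1 + 4·1 + 8·4 + 1·3 + 8·1 + 2·2 = 57
Her: 6·3 + 4·2 + 8·3 + 1·4 + 8·2 + 2·3 = 76
Parasite: 6·4 + 4·0 + 8·1 + 1·0 + 8·4 + 2·1 = 66
Nomadland: 6·2 + 4·3 + 8·2 + 1·1 + 8·3 + 2·4 = 73
Arrival: 6·0 + 4·4 + 8·0 + 1·2 + 8·0 + 2·0 = 18
Her has the highest Borda score (76).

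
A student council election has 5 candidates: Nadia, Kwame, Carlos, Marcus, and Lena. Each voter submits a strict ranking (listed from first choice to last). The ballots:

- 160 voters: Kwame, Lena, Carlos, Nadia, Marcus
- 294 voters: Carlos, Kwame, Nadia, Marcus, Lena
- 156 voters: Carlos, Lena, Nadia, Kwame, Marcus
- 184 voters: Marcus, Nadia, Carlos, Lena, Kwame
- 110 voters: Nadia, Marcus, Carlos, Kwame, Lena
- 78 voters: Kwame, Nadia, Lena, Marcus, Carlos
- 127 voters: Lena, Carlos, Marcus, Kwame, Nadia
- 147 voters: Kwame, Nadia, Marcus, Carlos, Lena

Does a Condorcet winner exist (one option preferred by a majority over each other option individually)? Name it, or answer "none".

Carlos

Carlos vs Nadia: 737–519 for Carlos.
Carlos vs Kwame: 871–385 for Carlos.
Carlos vs Marcus: 737–519 for Carlos.
Carlos vs Lena: 891–365 for Carlos.
Carlos beats every other option head-to-head.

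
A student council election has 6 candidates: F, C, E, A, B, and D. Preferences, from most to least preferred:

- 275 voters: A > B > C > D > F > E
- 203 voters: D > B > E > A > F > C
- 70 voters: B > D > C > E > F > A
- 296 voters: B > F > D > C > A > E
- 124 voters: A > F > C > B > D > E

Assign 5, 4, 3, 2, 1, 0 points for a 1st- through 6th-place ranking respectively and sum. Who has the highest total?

B

F: 275·1 + 203·1 + 70·1 + 296·4 + 124·4 = 2228
C: 275·3 + 203·0 + 70·3 + 296·2 + 124·3 = 1999
E: 275·0 + 203·3 + 70·2 + 296·0 + 124·0 = 749
A: 275·5 + 203·2 + 70·0 + 296·1 + 124·5 = 2697
B: 275·4 + 203·4 + 70·5 + 296·5 + 124·2 = 3990
D: 275·2 + 203·5 + 70·4 + 296·3 + 124·1 = 2857
B has the highest Borda score (3990).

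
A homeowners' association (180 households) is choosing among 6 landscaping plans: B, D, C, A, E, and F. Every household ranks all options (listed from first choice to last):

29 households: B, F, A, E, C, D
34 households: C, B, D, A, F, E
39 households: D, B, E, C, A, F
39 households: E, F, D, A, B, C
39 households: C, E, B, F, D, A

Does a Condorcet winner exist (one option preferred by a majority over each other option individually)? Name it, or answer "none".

B vs D: 102–78 for B.
B vs C: 107–73 for B.
B vs A: 141–39 for B.
B vs E: 102–78 for B.
B vs F: 141–39 for B.
B beats every other option head-to-head.

B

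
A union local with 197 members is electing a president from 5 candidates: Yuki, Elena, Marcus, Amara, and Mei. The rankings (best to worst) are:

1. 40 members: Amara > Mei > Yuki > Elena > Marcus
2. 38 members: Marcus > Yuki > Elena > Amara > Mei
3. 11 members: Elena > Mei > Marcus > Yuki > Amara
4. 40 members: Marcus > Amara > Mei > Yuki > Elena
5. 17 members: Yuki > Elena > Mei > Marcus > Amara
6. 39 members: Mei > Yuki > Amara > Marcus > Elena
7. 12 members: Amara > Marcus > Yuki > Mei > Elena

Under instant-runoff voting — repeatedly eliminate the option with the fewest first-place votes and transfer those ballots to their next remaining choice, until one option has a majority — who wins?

Mei

Round 1: Yuki 17, Elena 11, Marcus 78, Amara 52, Mei 39. Eliminate Elena.
Round 2: Yuki 17, Marcus 78, Amara 52, Mei 50. Eliminate Yuki.
Round 3: Marcus 78, Amara 52, Mei 67. Eliminate Amara.
Round 4: Marcus 90, Mei 107. Mei has a majority.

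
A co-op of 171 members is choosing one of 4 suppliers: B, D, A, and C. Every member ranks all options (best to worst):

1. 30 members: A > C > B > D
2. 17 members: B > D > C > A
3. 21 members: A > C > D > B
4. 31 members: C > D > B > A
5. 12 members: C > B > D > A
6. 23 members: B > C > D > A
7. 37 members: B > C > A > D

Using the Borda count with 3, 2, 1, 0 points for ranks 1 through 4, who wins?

C

B: 30·1 + 17·3 + 21·0 + 31·1 + 12·2 + 23·3 + 37·3 = 316
D: 30·0 + 17·2 + 21·1 + 31·2 + 12·1 + 23·1 + 37·0 = 152
A: 30·3 + 17·0 + 21·3 + 31·0 + 12·0 + 23·0 + 37·1 = 190
C: 30·2 + 17·1 + 21·2 + 31·3 + 12·3 + 23·2 + 37·2 = 368
C has the highest Borda score (368).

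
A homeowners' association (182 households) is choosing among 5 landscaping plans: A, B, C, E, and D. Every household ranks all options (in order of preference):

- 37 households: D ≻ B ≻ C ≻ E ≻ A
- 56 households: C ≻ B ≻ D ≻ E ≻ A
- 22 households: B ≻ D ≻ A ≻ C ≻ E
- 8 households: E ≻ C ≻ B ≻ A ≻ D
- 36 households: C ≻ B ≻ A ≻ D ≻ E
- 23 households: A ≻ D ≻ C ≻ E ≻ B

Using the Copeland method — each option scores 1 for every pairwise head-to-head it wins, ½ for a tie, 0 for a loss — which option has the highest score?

C

A: loses to B, C, E, and D → score 0.
B: beats A, E, and D; loses to C → score 3.
C: beats A, B, E, and D → score 4.
E: beats A; loses to B, C, and D → score 1.
D: beats A and E; loses to B and C → score 2.
C has the best pairwise record.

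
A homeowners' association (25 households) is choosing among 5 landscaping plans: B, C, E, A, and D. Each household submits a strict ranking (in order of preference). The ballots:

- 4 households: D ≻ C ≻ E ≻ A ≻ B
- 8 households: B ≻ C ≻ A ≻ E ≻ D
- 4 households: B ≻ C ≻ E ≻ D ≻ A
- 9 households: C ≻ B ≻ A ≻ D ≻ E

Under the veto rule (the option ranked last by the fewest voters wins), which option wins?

Last-place votes: B 4, C 0, E 9, A 4, D 8.
C is ranked last by the fewest voters, so C wins.

C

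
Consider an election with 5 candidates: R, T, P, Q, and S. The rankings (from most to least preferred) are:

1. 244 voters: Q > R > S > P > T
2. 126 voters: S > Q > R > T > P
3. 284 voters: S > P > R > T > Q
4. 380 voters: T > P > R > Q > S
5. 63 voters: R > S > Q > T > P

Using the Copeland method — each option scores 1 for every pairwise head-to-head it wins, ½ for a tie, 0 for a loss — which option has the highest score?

R: beats T, Q, and S; loses to P → score 3.
T: beats P and Q; loses to R and S → score 2.
P: beats R and Q; loses to T and S → score 2.
Q: beats S; loses to R, T, and P → score 1.
S: beats T and P; loses to R and Q → score 2.
R has the best pairwise record.

R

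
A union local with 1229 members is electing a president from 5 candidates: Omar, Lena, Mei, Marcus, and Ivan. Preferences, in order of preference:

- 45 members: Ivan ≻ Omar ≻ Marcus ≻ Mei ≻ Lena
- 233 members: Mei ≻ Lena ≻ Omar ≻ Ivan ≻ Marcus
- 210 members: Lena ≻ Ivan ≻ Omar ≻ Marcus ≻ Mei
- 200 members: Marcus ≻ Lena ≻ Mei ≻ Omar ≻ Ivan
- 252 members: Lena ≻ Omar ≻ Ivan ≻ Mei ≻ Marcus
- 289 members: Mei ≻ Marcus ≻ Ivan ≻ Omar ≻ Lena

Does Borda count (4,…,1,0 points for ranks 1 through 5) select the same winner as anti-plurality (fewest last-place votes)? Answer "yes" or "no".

Borda — scores: Omar 2266, Lena 3147, Mei 2785, Marcus 1967, Ivan 2125. Winner: Lena.
Anti-plurality — last-place votes: Omar 0, Lena 334, Mei 210, Marcus 485, Ivan 200. Winner: Omar.
The two methods disagree.

no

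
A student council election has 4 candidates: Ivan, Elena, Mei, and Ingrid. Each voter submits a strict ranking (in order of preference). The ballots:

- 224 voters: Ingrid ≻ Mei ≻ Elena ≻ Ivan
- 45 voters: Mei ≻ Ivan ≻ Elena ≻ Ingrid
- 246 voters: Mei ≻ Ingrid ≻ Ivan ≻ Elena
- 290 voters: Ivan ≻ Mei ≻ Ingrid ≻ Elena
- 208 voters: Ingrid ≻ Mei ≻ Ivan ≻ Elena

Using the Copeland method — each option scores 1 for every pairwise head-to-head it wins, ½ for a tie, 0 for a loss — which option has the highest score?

Ivan: beats Elena; loses to Mei and Ingrid → score 1.
Elena: loses to Ivan, Mei, and Ingrid → score 0.
Mei: beats Ivan, Elena, and Ingrid → score 3.
Ingrid: beats Ivan and Elena; loses to Mei → score 2.
Mei has the best pairwise record.

Mei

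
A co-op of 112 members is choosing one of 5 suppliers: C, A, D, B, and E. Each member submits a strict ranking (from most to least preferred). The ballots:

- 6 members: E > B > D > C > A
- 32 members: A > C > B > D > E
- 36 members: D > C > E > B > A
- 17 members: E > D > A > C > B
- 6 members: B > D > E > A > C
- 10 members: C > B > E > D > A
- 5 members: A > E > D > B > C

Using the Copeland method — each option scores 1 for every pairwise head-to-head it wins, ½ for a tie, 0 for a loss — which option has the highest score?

C: beats B and E; loses to A and D → score 2.
A: beats C; loses to D, B, and E → score 1.
D: beats C, A, B, and E → score 4.
B: beats A; loses to C, D, and E → score 1.
E: beats A and B; loses to C and D → score 2.
D has the best pairwise record.

D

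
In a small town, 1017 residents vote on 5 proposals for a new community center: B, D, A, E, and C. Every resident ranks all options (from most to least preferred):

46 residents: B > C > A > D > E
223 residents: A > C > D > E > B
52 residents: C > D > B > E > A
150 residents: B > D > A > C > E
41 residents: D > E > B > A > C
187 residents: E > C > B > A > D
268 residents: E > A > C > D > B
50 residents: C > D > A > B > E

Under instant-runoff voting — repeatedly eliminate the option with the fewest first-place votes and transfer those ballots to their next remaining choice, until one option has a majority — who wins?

E

Round 1: B 196, D 41, A 223, E 455, C 102. Eliminate D.
Round 2: B 196, A 223, E 496, C 102. Eliminate C.
Round 3: B 248, A 273, E 496. Eliminate B.
Round 4: A 469, E 548. E has a majority.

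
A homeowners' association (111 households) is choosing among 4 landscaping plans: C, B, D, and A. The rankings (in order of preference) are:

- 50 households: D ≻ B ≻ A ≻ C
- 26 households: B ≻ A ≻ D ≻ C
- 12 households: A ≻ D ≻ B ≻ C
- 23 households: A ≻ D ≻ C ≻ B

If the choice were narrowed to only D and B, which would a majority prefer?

Voters preferring D to B: 85; preferring B to D: 26.
D wins the head-to-head.

D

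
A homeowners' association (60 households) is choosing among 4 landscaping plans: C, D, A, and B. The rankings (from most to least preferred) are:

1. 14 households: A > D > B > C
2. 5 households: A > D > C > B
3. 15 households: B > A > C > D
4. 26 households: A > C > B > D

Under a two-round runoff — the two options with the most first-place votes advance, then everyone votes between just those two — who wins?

A

Round 1 first-place votes: C 0, D 0, A 45, B 15.
A and B advance.
Runoff: A is preferred to B by 45 voters; B by 15.
A wins the runoff.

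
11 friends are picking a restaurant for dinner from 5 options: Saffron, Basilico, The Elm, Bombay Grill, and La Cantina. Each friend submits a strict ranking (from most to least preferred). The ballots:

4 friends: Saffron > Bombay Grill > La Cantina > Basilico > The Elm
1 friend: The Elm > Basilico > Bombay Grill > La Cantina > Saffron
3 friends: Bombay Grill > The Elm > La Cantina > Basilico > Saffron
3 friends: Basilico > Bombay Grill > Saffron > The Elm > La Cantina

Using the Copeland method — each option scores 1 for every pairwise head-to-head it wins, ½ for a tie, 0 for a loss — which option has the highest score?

Bombay Grill

Saffron: beats The Elm and La Cantina; loses to Basilico and Bombay Grill → score 2.
Basilico: beats Saffron and The Elm; loses to Bombay Grill and La Cantina → score 2.
The Elm: beats La Cantina; loses to Saffron, Basilico, and Bombay Grill → score 1.
Bombay Grill: beats Saffron, Basilico, The Elm, and La Cantina → score 4.
La Cantina: beats Basilico; loses to Saffron, The Elm, and Bombay Grill → score 1.
Bombay Grill has the best pairwise record.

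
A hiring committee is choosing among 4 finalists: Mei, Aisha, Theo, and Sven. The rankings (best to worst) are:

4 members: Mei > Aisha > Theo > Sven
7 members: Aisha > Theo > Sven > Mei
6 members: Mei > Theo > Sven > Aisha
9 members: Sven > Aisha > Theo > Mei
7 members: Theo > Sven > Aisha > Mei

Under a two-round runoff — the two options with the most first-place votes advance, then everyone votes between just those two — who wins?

Round 1 first-place votes: Mei 10, Aisha 7, Theo 7, Sven 9.
Mei and Sven advance.
Runoff: Mei is preferred to Sven by 10 voters; Sven by 23.
Sven wins the runoff.

Sven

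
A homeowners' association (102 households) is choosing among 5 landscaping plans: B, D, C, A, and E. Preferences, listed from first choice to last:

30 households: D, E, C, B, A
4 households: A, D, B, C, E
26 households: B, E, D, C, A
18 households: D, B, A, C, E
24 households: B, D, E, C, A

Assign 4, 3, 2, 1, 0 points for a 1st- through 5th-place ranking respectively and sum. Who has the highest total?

D

B: 30·1 + 4·2 + 26·4 + 18·3 + 24·4 = 292
D: 30·4 + 4·3 + 26·2 + 18·4 + 24·3 = 328
C: 30·2 + 4·1 + 26·1 + 18·1 + 24·1 = 132
A: 30·0 + 4·4 + 26·0 + 18·2 + 24·0 = 52
E: 30·3 + 4·0 + 26·3 + 18·0 + 24·2 = 216
D has the highest Borda score (328).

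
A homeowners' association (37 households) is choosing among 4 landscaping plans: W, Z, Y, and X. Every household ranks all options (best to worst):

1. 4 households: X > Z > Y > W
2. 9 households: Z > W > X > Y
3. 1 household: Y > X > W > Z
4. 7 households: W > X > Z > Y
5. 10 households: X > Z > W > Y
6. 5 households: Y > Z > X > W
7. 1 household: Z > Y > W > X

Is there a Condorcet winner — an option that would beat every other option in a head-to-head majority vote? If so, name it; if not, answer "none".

X

X vs W: 20–17 for X.
X vs Z: 22–15 for X.
X vs Y: 30–7 for X.
X beats every other option head-to-head.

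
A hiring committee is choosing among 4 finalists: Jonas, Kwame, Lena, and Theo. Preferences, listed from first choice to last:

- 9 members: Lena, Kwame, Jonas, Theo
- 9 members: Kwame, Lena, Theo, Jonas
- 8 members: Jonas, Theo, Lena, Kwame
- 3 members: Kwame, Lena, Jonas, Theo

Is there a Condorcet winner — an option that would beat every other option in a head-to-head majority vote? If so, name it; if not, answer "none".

Lena vs Jonas: 21–8 for Lena.
Lena vs Kwame: 17–12 for Lena.
Lena vs Theo: 21–8 for Lena.
Lena beats every other option head-to-head.

Lena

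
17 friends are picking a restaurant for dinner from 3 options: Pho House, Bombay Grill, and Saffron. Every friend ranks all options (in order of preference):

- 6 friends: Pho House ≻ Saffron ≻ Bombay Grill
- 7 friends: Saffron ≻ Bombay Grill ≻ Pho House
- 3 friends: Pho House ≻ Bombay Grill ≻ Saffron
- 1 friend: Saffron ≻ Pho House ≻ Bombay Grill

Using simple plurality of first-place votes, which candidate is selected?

First-place votes: Pho House 9, Bombay Grill 0, Saffron 8.
Pho House has the most first-place votes.

Pho House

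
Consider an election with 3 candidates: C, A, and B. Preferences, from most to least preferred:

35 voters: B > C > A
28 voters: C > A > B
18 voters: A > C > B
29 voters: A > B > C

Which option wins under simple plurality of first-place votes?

First-place votes: C 28, A 47, B 35.
A has the most first-place votes.

A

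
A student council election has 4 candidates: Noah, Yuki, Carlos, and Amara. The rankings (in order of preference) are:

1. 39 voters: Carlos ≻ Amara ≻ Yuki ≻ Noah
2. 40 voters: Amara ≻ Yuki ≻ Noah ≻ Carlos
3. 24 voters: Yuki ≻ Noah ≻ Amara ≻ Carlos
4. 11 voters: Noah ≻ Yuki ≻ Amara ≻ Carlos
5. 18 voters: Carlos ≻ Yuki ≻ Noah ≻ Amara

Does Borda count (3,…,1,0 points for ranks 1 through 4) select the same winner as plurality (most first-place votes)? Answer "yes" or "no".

no

Borda — scores: Noah 139, Yuki 249, Carlos 171, Amara 233. Winner: Yuki.
Plurality — first-place votes: Noah 11, Yuki 24, Carlos 57, Amara 40. Winner: Carlos.
The two methods disagree.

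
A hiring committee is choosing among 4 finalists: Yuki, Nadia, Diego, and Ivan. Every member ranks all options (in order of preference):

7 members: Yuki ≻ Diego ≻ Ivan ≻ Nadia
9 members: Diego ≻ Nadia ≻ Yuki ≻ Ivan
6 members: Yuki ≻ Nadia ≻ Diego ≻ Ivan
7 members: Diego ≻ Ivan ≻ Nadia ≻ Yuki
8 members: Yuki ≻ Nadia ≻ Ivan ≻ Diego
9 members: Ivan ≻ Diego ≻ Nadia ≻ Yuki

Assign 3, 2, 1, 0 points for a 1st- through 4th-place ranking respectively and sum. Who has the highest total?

Yuki: 7·3 + 9·1 + 6·3 + 7·0 + 8·3 + 9·0 = 72
Nadia: 7·0 + 9·2 + 6·2 + 7·1 + 8·2 + 9·1 = 62
Diego: 7·2 + 9·3 + 6·1 + 7·3 + 8·0 + 9·2 = 86
Ivan: 7·1 + 9·0 + 6·0 + 7·2 + 8·1 + 9·3 = 56
Diego has the highest Borda score (86).

Diego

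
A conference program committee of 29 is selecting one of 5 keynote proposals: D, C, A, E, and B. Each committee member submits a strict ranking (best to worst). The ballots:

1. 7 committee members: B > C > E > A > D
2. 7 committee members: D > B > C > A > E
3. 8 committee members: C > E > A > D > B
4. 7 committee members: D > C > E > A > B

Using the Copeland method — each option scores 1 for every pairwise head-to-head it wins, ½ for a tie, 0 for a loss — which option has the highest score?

D: beats B; loses to C, A, and E → score 1.
C: beats D, A, E, and B → score 4.
A: beats D and B; loses to C and E → score 2.
E: beats D, A, and B; loses to C → score 3.
B: loses to D, C, A, and E → score 0.
C has the best pairwise record.

C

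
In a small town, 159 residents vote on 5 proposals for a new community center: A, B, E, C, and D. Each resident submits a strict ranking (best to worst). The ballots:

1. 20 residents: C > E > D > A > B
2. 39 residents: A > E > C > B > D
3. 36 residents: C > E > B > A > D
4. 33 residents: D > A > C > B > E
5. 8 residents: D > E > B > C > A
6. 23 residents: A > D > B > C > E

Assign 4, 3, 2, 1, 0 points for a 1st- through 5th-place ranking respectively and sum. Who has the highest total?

A: 20·1 + 39·4 + 36·1 + 33·3 + 8·0 + 23·4 = 403
B: 20·0 + 39·1 + 36·2 + 33·1 + 8·2 + 23·2 = 206
E: 20·3 + 39·3 + 36·3 + 33·0 + 8·3 + 23·0 = 309
C: 20·4 + 39·2 + 36·4 + 33·2 + 8·1 + 23·1 = 399
D: 20·2 + 39·0 + 36·0 + 33·4 + 8·4 + 23·3 = 273
A has the highest Borda score (403).

A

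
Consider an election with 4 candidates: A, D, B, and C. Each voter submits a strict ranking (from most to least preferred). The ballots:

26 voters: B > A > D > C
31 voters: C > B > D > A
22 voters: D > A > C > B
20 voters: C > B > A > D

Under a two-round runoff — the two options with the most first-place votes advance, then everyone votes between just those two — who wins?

C

Round 1 first-place votes: A 0, D 22, B 26, C 51.
C and B advance.
Runoff: C is preferred to B by 73 voters; B by 26.
C wins the runoff.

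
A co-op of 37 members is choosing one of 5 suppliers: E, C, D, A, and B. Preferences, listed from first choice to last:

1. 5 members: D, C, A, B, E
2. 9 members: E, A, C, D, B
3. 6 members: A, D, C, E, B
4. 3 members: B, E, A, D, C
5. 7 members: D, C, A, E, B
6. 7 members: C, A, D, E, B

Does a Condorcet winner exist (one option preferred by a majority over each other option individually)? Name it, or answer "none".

none

Checking pairwise contests:
C beats E 25–12.
D beats C 21–16.
A beats D 25–12.
C beats A 19–18.
E beats B 29–8.
Every option loses at least one head-to-head, so there is no Condorcet winner.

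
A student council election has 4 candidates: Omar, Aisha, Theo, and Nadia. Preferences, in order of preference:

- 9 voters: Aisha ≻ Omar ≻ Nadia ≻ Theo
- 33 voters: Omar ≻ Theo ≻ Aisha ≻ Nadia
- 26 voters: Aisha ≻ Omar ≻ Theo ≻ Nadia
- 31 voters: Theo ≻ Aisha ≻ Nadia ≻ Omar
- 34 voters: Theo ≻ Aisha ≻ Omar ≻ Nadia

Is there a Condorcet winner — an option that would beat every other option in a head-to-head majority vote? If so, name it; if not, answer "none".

none

Checking pairwise contests:
Aisha beats Omar 100–33.
Theo beats Aisha 98–35.
Omar beats Theo 68–65.
Omar beats Nadia 102–31.
Every option loses at least one head-to-head, so there is no Condorcet winner.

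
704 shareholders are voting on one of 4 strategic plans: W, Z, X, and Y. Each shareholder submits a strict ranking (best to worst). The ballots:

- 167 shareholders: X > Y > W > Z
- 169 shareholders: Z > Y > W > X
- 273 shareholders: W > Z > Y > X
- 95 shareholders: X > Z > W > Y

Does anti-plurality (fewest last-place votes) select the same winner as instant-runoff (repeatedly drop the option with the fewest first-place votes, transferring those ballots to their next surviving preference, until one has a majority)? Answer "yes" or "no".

yes

Anti-plurality — last-place votes: W 0, Z 167, X 442, Y 95. Winner: W.
Instant-runoff — R1 W 273, Z 169, X 262, Y 0 (Y out); R2 W 273, Z 169, X 262 (Z out); R3 W 442, X 262 (W winner). Winner: W.
The two methods agree.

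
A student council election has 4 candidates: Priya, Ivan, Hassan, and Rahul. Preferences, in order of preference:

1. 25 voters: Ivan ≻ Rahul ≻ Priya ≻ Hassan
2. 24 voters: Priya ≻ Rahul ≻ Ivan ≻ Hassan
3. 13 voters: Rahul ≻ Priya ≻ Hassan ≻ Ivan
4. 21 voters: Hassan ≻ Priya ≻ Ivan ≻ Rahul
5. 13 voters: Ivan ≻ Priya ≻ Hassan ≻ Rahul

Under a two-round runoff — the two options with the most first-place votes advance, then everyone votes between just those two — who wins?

Priya

Round 1 first-place votes: Priya 24, Ivan 38, Hassan 21, Rahul 13.
Ivan and Priya advance.
Runoff: Ivan is preferred to Priya by 38 voters; Priya by 58.
Priya wins the runoff.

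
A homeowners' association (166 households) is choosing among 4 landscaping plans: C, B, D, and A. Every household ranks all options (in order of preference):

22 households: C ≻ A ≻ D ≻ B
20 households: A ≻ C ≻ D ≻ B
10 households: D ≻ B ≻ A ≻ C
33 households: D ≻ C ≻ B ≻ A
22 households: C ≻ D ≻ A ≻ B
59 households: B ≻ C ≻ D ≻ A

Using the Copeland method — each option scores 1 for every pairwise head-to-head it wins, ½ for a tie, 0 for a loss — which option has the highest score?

C: beats B, D, and A → score 3.
B: beats A; loses to C and D → score 1.
D: beats B and A; loses to C → score 2.
A: loses to C, B, and D → score 0.
C has the best pairwise record.

C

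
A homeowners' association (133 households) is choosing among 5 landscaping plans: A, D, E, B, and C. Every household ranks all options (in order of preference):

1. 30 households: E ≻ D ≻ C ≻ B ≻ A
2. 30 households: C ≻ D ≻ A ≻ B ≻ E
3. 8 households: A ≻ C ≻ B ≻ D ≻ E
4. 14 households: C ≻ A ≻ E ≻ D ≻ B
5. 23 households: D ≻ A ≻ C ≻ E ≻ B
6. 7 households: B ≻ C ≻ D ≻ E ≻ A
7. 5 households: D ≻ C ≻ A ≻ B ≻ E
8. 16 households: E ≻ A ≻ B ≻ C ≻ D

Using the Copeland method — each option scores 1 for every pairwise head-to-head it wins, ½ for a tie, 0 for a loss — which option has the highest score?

A: beats E and B; loses to D and C → score 2.
D: beats A, E, and B; loses to C → score 3.
E: beats B; loses to A, D, and C → score 1.
B: loses to A, D, E, and C → score 0.
C: beats A, D, E, and B → score 4.
C has the best pairwise record.

C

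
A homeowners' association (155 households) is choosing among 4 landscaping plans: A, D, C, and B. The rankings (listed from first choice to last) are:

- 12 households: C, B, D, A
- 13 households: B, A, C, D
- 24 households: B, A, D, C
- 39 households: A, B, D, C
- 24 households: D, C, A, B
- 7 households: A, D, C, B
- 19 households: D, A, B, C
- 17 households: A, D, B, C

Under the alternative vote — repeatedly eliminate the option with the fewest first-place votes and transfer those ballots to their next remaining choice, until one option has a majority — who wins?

Round 1: A 63, D 43, C 12, B 37. Eliminate C.
Round 2: A 63, D 43, B 49. Eliminate D.
Round 3: A 106, B 49. A has a majority.

A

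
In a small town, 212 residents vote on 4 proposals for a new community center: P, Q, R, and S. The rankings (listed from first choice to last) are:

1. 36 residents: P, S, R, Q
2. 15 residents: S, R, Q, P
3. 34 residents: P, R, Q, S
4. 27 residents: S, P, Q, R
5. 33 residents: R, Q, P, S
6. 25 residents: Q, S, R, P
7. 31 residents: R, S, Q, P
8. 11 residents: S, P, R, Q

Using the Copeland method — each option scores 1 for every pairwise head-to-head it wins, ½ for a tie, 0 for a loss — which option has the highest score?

S

P: beats Q and R; loses to S → score 2.
Q: loses to P, R, and S → score 0.
R: beats Q; loses to P and S → score 1.
S: beats P, Q, and R → score 3.
S has the best pairwise record.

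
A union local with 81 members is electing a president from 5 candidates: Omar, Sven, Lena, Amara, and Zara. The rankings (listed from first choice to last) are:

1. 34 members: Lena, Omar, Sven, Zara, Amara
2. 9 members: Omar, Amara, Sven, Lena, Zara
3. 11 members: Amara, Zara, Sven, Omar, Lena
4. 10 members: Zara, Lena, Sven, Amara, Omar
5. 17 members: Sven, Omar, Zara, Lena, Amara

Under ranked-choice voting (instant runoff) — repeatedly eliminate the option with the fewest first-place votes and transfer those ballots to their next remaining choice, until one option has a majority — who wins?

Lena

Round 1: Omar 9, Sven 17, Lena 34, Amara 11, Zara 10. Eliminate Omar.
Round 2: Sven 17, Lena 34, Amara 20, Zara 10. Eliminate Zara.
Round 3: Sven 17, Lena 44, Amara 20. Lena has a majority.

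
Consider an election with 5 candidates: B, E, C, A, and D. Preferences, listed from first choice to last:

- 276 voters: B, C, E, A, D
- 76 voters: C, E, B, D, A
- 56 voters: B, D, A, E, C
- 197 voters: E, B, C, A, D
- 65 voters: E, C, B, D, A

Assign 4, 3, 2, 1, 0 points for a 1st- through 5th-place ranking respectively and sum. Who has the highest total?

B

B: 276·4 + 76·2 + 56·4 + 197·3 + 65·2 = 2201
E: 276·2 + 76·3 + 56·1 + 197·4 + 65·4 = 1884
C: 276·3 + 76·4 + 56·0 + 197·2 + 65·3 = 1721
A: 276·1 + 76·0 + 56·2 + 197·1 + 65·0 = 585
D: 276·0 + 76·1 + 56·3 + 197·0 + 65·1 = 309
B has the highest Borda score (2201).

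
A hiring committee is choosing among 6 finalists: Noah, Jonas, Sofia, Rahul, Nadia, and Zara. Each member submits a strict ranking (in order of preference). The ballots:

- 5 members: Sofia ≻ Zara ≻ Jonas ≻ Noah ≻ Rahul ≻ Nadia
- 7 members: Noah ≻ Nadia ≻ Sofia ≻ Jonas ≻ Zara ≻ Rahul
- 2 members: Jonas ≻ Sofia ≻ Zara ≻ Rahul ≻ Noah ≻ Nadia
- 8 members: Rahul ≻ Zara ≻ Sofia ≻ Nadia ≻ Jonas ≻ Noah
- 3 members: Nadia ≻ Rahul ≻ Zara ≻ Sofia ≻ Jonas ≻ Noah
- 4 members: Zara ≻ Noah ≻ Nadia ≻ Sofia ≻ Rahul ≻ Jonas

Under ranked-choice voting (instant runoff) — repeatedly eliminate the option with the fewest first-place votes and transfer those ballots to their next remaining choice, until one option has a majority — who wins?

Round 1: Noah 7, Jonas 2, Sofia 5, Rahul 8, Nadia 3, Zara 4. Eliminate Jonas.
Round 2: Noah 7, Sofia 7, Rahul 8, Nadia 3, Zara 4. Eliminate Nadia.
Round 3: Noah 7, Sofia 7, Rahul 11, Zara 4. Eliminate Zara.
Round 4: Noah 11, Sofia 7, Rahul 11. Eliminate Sofia.
Round 5: Noah 16, Rahul 13. Noah has a majority.

Noah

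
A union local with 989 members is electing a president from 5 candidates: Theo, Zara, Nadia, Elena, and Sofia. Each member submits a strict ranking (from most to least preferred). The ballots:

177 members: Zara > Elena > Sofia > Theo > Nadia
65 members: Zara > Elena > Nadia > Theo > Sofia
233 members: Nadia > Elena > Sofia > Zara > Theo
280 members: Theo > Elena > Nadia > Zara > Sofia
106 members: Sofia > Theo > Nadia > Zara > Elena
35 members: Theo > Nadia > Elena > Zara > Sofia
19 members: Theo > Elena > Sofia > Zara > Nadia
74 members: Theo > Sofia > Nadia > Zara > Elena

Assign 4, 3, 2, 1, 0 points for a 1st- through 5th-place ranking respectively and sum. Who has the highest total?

Elena

Theo: 177·1 + 65·1 + 233·0 + 280·4 + 106·3 + 35·4 + 19·4 + 74·4 = 2192
Zara: 177·4 + 65·4 + 233·1 + 280·1 + 106·1 + 35·1 + 19·1 + 74·1 = 1715
Nadia: 177·0 + 65·2 + 233·4 + 280·2 + 106·2 + 35·3 + 19·0 + 74·2 = 2087
Elena: 177·3 + 65·3 + 233·3 + 280·3 + 106·0 + 35·2 + 19·3 + 74·0 = 2392
Sofia: 177·2 + 65·0 + 233·2 + 280·0 + 106·4 + 35·0 + 19·2 + 74·3 = 1504
Elena has the highest Borda score (2392).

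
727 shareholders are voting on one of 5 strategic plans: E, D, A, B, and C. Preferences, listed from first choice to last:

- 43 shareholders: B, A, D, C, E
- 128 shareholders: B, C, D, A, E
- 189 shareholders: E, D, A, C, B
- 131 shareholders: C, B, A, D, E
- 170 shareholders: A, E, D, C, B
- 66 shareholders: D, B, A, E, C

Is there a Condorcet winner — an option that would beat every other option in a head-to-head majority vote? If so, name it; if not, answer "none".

D

D vs E: 368–359 for D.
D vs A: 383–344 for D.
D vs B: 425–302 for D.
D vs C: 468–259 for D.
D beats every other option head-to-head.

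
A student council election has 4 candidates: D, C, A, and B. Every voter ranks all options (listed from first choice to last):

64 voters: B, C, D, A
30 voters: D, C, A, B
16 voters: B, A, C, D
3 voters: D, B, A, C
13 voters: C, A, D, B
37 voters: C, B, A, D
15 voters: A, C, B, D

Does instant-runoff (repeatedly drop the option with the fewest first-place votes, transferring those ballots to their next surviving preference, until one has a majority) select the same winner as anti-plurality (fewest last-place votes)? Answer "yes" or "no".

Instant-runoff — R1 D 33, C 50, A 15, B 80 (A out); R2 D 33, C 65, B 80 (D out); R3 C 95, B 83 (C winner). Winner: C.
Anti-plurality — last-place votes: D 68, C 3, A 64, B 43. Winner: C.
The two methods agree.

yes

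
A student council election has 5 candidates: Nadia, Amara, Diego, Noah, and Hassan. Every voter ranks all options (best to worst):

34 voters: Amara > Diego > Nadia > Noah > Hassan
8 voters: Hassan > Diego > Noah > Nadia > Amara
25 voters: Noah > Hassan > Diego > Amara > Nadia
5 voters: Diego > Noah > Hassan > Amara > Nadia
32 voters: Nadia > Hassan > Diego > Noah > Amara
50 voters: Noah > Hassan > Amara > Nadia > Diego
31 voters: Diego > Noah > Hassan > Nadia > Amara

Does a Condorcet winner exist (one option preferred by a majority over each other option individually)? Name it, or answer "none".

none

Checking pairwise contests:
Amara beats Nadia 114–71.
Diego beats Amara 101–84.
Hassan beats Diego 115–70.
Diego beats Noah 110–75.
Noah beats Hassan 145–40.
Every option loses at least one head-to-head, so there is no Condorcet winner.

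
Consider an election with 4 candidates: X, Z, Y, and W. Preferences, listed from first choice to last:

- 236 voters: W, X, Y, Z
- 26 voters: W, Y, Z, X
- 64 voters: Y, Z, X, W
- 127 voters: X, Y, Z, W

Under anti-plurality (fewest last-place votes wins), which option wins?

Y

Last-place votes: X 26, Z 236, Y 0, W 191.
Y is ranked last by the fewest voters, so Y wins.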